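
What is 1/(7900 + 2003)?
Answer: 1/9903 ≈ 0.00010098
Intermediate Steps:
1/(7900 + 2003) = 1/9903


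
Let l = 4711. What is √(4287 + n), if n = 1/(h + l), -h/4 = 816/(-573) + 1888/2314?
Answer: √94921698859892032678/148801051 ≈ 65.475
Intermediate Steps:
h = 537600/220987 (h = -4*(816/(-573) + 1888/2314) = -4*(816*(-1/573) + 1888*(1/2314)) = -4*(-272/191 + 944/1157) = -4*(-134400/220987) = 537600/220987 ≈ 2.4327)
n = 220987/1041607357 (n = 1/(537600/220987 + 4711) = 1/(1041607357/220987) = 220987/1041607357 ≈ 0.00021216)
√(4287 + n) = √(4287 + 220987/1041607357) = √(4465370960446/1041607357) = √94921698859892032678/148801051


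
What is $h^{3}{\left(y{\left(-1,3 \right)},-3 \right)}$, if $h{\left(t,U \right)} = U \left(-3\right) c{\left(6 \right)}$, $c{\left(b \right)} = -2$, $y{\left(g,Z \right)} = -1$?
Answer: $-5832$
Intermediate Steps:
$h{\left(t,U \right)} = 6 U$ ($h{\left(t,U \right)} = U \left(-3\right) \left(-2\right) = - 3 U \left(-2\right) = 6 U$)
$h^{3}{\left(y{\left(-1,3 \right)},-3 \right)} = \left(6 \left(-3\right)\right)^{3} = \left(-18\right)^{3} = -5832$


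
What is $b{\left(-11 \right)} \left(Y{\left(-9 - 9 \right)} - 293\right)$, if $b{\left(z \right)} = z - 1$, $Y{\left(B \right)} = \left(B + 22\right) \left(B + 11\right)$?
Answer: $3852$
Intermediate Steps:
$Y{\left(B \right)} = \left(11 + B\right) \left(22 + B\right)$ ($Y{\left(B \right)} = \left(22 + B\right) \left(11 + B\right) = \left(11 + B\right) \left(22 + B\right)$)
$b{\left(z \right)} = -1 + z$ ($b{\left(z \right)} = z - 1 = -1 + z$)
$b{\left(-11 \right)} \left(Y{\left(-9 - 9 \right)} - 293\right) = \left(-1 - 11\right) \left(\left(242 + \left(-9 - 9\right)^{2} + 33 \left(-9 - 9\right)\right) - 293\right) = - 12 \left(\left(242 + \left(-9 - 9\right)^{2} + 33 \left(-9 - 9\right)\right) - 293\right) = - 12 \left(\left(242 + \left(-18\right)^{2} + 33 \left(-18\right)\right) - 293\right) = - 12 \left(\left(242 + 324 - 594\right) - 293\right) = - 12 \left(-28 - 293\right) = \left(-12\right) \left(-321\right) = 3852$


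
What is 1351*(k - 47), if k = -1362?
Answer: -1903559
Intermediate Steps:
1351*(k - 47) = 1351*(-1362 - 47) = 1351*(-1409) = -1903559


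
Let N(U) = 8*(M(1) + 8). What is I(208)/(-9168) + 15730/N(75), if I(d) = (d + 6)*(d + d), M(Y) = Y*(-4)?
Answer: 4417621/9168 ≈ 481.85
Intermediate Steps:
M(Y) = -4*Y
I(d) = 2*d*(6 + d) (I(d) = (6 + d)*(2*d) = 2*d*(6 + d))
N(U) = 32 (N(U) = 8*(-4*1 + 8) = 8*(-4 + 8) = 8*4 = 32)
I(208)/(-9168) + 15730/N(75) = (2*208*(6 + 208))/(-9168) + 15730/32 = (2*208*214)*(-1/9168) + 15730*(1/32) = 89024*(-1/9168) + 7865/16 = -5564/573 + 7865/16 = 4417621/9168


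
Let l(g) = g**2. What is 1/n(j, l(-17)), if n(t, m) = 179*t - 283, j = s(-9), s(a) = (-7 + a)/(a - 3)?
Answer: -3/133 ≈ -0.022556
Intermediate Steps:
s(a) = (-7 + a)/(-3 + a)
j = 4/3 (j = (-7 - 9)/(-3 - 9) = -16/(-12) = -1/12*(-16) = 4/3 ≈ 1.3333)
n(t, m) = -283 + 179*t
1/n(j, l(-17)) = 1/(-283 + 179*(4/3)) = 1/(-283 + 716/3) = 1/(-133/3) = -3/133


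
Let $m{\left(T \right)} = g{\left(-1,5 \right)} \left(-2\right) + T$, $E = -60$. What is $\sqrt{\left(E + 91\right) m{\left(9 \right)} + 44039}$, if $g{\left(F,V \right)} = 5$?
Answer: $2 \sqrt{11002} \approx 209.78$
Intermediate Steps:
$m{\left(T \right)} = -10 + T$ ($m{\left(T \right)} = 5 \left(-2\right) + T = -10 + T$)
$\sqrt{\left(E + 91\right) m{\left(9 \right)} + 44039} = \sqrt{\left(-60 + 91\right) \left(-10 + 9\right) + 44039} = \sqrt{31 \left(-1\right) + 44039} = \sqrt{-31 + 44039} = \sqrt{44008} = 2 \sqrt{11002}$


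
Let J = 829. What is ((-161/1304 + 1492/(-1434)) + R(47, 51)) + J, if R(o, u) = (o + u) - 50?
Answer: 818878715/934968 ≈ 875.84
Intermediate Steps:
R(o, u) = -50 + o + u
((-161/1304 + 1492/(-1434)) + R(47, 51)) + J = ((-161/1304 + 1492/(-1434)) + (-50 + 47 + 51)) + 829 = ((-161*1/1304 + 1492*(-1/1434)) + 48) + 829 = ((-161/1304 - 746/717) + 48) + 829 = (-1088221/934968 + 48) + 829 = 43790243/934968 + 829 = 818878715/934968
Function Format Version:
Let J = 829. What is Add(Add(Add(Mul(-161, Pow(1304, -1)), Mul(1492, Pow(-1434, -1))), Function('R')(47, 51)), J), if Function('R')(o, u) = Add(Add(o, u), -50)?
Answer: Rational(818878715, 934968) ≈ 875.84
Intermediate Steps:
Function('R')(o, u) = Add(-50, o, u)
Add(Add(Add(Mul(-161, Pow(1304, -1)), Mul(1492, Pow(-1434, -1))), Function('R')(47, 51)), J) = Add(Add(Add(Mul(-161, Pow(1304, -1)), Mul(1492, Pow(-1434, -1))), Add(-50, 47, 51)), 829) = Add(Add(Add(Mul(-161, Rational(1, 1304)), Mul(1492, Rational(-1, 1434))), 48), 829) = Add(Add(Add(Rational(-161, 1304), Rational(-746, 717)), 48), 829) = Add(Add(Rational(-1088221, 934968), 48), 829) = Add(Rational(43790243, 934968), 829) = Rational(818878715, 934968)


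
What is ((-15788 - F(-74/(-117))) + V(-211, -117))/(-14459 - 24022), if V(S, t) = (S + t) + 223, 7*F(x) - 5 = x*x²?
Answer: 178189461152/431421688971 ≈ 0.41303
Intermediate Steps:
F(x) = 5/7 + x³/7 (F(x) = 5/7 + (x*x²)/7 = 5/7 + x³/7)
V(S, t) = 223 + S + t
((-15788 - F(-74/(-117))) + V(-211, -117))/(-14459 - 24022) = ((-15788 - (5/7 + (-74/(-117))³/7)) + (223 - 211 - 117))/(-14459 - 24022) = ((-15788 - (5/7 + (-74*(-1/117))³/7)) - 105)/(-38481) = ((-15788 - (5/7 + (74/117)³/7)) - 105)*(-1/38481) = ((-15788 - (5/7 + (⅐)*(405224/1601613))) - 105)*(-1/38481) = ((-15788 - (5/7 + 405224/11211291)) - 105)*(-1/38481) = ((-15788 - 1*8413289/11211291) - 105)*(-1/38481) = ((-15788 - 8413289/11211291) - 105)*(-1/38481) = (-177012275597/11211291 - 105)*(-1/38481) = -178189461152/11211291*(-1/38481) = 178189461152/431421688971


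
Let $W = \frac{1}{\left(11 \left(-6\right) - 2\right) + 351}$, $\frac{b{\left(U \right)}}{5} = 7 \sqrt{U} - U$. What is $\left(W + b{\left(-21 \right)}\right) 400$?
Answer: $\frac{11886400}{283} + 14000 i \sqrt{21} \approx 42001.0 + 64156.0 i$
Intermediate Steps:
$b{\left(U \right)} = - 5 U + 35 \sqrt{U}$ ($b{\left(U \right)} = 5 \left(7 \sqrt{U} - U\right) = 5 \left(- U + 7 \sqrt{U}\right) = - 5 U + 35 \sqrt{U}$)
$W = \frac{1}{283}$ ($W = \frac{1}{\left(-66 - 2\right) + 351} = \frac{1}{-68 + 351} = \frac{1}{283} \approx 0.0035336$)
$\left(W + b{\left(-21 \right)}\right) 400 = \left(\frac{1}{283} + \left(\left(-5\right) \left(-21\right) + 35 \sqrt{-21}\right)\right) 400 = \left(\frac{1}{283} + \left(105 + 35 i \sqrt{21}\right)\right) 400 = \left(\frac{29716}{283} + 35 i \sqrt{21}\right) 400 = \frac{11886400}{283} + 14000 i \sqrt{21}$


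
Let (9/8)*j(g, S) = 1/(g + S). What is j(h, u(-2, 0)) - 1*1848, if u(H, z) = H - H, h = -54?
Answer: -449068/243 ≈ -1848.0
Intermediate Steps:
u(H, z) = 0
j(g, S) = 8/(9*(S + g)) (j(g, S) = 8/(9*(g + S)) = 8/(9*(S + g)))
j(h, u(-2, 0)) - 1*1848 = 8/(9*(0 - 54)) - 1*1848 = (8/9)/(-54) - 1848 = (8/9)*(-1/54) - 1848 = -4/243 - 1848 = -449068/243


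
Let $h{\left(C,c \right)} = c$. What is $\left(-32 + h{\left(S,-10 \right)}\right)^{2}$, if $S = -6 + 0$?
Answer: $1764$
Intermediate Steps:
$S = -6$
$\left(-32 + h{\left(S,-10 \right)}\right)^{2} = \left(-32 - 10\right)^{2} = \left(-42\right)^{2} = 1764$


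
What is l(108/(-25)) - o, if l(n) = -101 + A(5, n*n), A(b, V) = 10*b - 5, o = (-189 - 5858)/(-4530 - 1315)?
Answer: -333367/5845 ≈ -57.035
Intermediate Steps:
o = 6047/5845 (o = -6047/(-5845) = -6047*(-1/5845) = 6047/5845 ≈ 1.0346)
A(b, V) = -5 + 10*b
l(n) = -56 (l(n) = -101 + (-5 + 10*5) = -101 + (-5 + 50) = -101 + 45 = -56)
l(108/(-25)) - o = -56 - 1*6047/5845 = -56 - 6047/5845 = -333367/5845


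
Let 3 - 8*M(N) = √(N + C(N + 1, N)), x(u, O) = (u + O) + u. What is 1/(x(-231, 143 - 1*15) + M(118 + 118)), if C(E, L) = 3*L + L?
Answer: -21352/7122381 + 16*√295/7122381 ≈ -0.0029593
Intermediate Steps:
C(E, L) = 4*L
x(u, O) = O + 2*u (x(u, O) = (O + u) + u = O + 2*u)
M(N) = 3/8 - √5*√N/8 (M(N) = 3/8 - √(N + 4*N)/8 = 3/8 - √5*√N/8)
1/(x(-231, 143 - 1*15) + M(118 + 118)) = 1/(((143 - 1*15) + 2*(-231)) + (3/8 - √5*√(118 + 118)/8)) = 1/(((143 - 15) - 462) + (3/8 - √5*√236/8)) = 1/((128 - 462) + (3/8 - √5*2*√59/8)) = 1/(-334 + (3/8 - √295/4)) = 1/(-2669/8 - √295/4)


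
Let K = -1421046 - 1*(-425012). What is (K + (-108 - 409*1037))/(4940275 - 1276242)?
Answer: -1420275/3664033 ≈ -0.38763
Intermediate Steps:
K = -996034 (K = -1421046 + 425012 = -996034)
(K + (-108 - 409*1037))/(4940275 - 1276242) = (-996034 + (-108 - 409*1037))/(4940275 - 1276242) = (-996034 + (-108 - 424133))/3664033 = (-996034 - 424241)*(1/3664033) = -1420275*1/3664033 = -1420275/3664033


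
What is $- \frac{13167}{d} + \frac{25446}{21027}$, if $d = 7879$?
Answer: $- \frac{25457825}{55223911} \approx -0.46099$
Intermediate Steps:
$- \frac{13167}{d} + \frac{25446}{21027} = - \frac{13167}{7879} + \frac{25446}{21027} = \left(-13167\right) \frac{1}{7879} + 25446 \cdot \frac{1}{21027} = - \frac{13167}{7879} + \frac{8482}{7009} = - \frac{25457825}{55223911}$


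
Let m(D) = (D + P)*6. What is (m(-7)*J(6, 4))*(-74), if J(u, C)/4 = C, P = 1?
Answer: 42624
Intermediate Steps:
J(u, C) = 4*C
m(D) = 6 + 6*D (m(D) = (D + 1)*6 = (1 + D)*6 = 6 + 6*D)
(m(-7)*J(6, 4))*(-74) = ((6 + 6*(-7))*(4*4))*(-74) = ((6 - 42)*16)*(-74) = -36*16*(-74) = -576*(-74) = 42624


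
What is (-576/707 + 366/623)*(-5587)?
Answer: 79882926/62923 ≈ 1269.5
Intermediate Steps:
(-576/707 + 366/623)*(-5587) = -14298/62923*(-5587) = 79882926/62923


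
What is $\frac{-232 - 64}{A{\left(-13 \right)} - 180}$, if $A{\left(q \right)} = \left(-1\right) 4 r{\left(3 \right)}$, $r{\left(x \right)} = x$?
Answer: $\frac{37}{24} \approx 1.5417$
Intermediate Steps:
$A{\left(q \right)} = -12$ ($A{\left(q \right)} = \left(-1\right) 4 \cdot 3 = \left(-4\right) 3 = -12$)
$\frac{-232 - 64}{A{\left(-13 \right)} - 180} = \frac{-232 - 64}{-12 - 180} = - \frac{296}{-192} = \left(-296\right) \left(- \frac{1}{192}\right) = \frac{37}{24}$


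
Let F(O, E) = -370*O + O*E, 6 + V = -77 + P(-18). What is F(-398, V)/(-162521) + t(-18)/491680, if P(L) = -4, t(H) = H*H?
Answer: -22344262919/19977081320 ≈ -1.1185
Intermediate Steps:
t(H) = H²
V = -87 (V = -6 + (-77 - 4) = -6 - 81 = -87)
F(O, E) = -370*O + E*O
F(-398, V)/(-162521) + t(-18)/491680 = -398*(-370 - 87)/(-162521) + (-18)²/491680 = -398*(-457)*(-1/162521) + 324*(1/491680) = 181886*(-1/162521) + 81/122920 = -181886/162521 + 81/122920 = -22344262919/19977081320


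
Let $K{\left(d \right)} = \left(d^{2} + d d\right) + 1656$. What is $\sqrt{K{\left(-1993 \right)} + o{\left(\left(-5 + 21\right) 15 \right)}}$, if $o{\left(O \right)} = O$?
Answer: $\sqrt{7945994} \approx 2818.9$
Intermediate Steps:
$K{\left(d \right)} = 1656 + 2 d^{2}$ ($K{\left(d \right)} = \left(d^{2} + d^{2}\right) + 1656 = 2 d^{2} + 1656 = 1656 + 2 d^{2}$)
$\sqrt{K{\left(-1993 \right)} + o{\left(\left(-5 + 21\right) 15 \right)}} = \sqrt{\left(1656 + 2 \left(-1993\right)^{2}\right) + \left(-5 + 21\right) 15} = \sqrt{\left(1656 + 2 \cdot 3972049\right) + 16 \cdot 15} = \sqrt{\left(1656 + 7944098\right) + 240} = \sqrt{7945754 + 240} = \sqrt{7945994}$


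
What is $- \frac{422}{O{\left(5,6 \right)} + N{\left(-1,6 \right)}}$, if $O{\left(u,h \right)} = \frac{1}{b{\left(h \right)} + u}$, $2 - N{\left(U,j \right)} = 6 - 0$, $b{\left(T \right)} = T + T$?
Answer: $\frac{7174}{67} \approx 107.07$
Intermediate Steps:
$b{\left(T \right)} = 2 T$
$N{\left(U,j \right)} = -4$ ($N{\left(U,j \right)} = 2 - \left(6 - 0\right) = 2 - \left(6 + 0\right) = 2 - 6 = -4$)
$O{\left(u,h \right)} = \frac{1}{u + 2 h}$ ($O{\left(u,h \right)} = \frac{1}{2 h + u} = \frac{1}{u + 2 h}$)
$- \frac{422}{O{\left(5,6 \right)} + N{\left(-1,6 \right)}} = - \frac{422}{\frac{1}{5 + 2 \cdot 6} - 4} = - \frac{422}{\frac{1}{5 + 12} - 4} = - \frac{422}{\frac{1}{17} - 4} = - \frac{422}{- \frac{67}{17}} = \left(-422\right) \left(- \frac{17}{67}\right) = \frac{7174}{67}$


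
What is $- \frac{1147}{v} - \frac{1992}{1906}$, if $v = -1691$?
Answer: $- \frac{591145}{1611523} \approx -0.36682$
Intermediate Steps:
$- \frac{1147}{v} - \frac{1992}{1906} = - \frac{1147}{-1691} - \frac{1992}{1906} = \left(-1147\right) \left(- \frac{1}{1691}\right) - \frac{996}{953} = \frac{1147}{1691} - \frac{996}{953} = - \frac{591145}{1611523}$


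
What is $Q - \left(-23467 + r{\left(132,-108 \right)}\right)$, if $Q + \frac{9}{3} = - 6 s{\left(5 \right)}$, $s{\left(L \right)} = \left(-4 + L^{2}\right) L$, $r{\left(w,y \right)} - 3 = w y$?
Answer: $37087$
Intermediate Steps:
$r{\left(w,y \right)} = 3 + w y$
$s{\left(L \right)} = L \left(-4 + L^{2}\right)$
$Q = -633$ ($Q = -3 - 6 \cdot 5 \left(-4 + 5^{2}\right) = -3 - 6 \cdot 5 \left(-4 + 25\right) = -3 - 6 \cdot 5 \cdot 21 = -3 - 630 = -633$)
$Q - \left(-23467 + r{\left(132,-108 \right)}\right) = -633 + \left(23467 - \left(3 + 132 \left(-108\right)\right)\right) = -633 + \left(23467 - \left(3 - 14256\right)\right) = -633 + \left(23467 - -14253\right) = -633 + \left(23467 + 14253\right) = -633 + 37720 = 37087$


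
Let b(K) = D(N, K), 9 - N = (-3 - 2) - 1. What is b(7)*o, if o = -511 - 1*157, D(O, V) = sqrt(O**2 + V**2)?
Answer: -668*sqrt(274) ≈ -11057.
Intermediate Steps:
N = 15 (N = 9 - ((-3 - 2) - 1) = 9 - (-5 - 1) = 9 - 1*(-6) = 9 + 6 = 15)
b(K) = sqrt(225 + K**2) (b(K) = sqrt(15**2 + K**2) = sqrt(225 + K**2))
o = -668 (o = -511 - 157 = -668)
b(7)*o = sqrt(225 + 7**2)*(-668) = sqrt(225 + 49)*(-668) = sqrt(274)*(-668) = -668*sqrt(274)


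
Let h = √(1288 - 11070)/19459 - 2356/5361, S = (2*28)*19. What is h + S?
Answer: 5701748/5361 + I*√9782/19459 ≈ 1063.6 + 0.0050827*I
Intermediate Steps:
S = 1064 (S = 56*19 = 1064)
h = -2356/5361 + I*√9782/19459 (h = √(-9782)*(1/19459) - 2356*1/5361 = (I*√9782)*(1/19459) - 2356/5361 = I*√9782/19459 - 2356/5361 = -2356/5361 + I*√9782/19459 ≈ -0.43947 + 0.0050827*I)
h + S = (-2356/5361 + I*√9782/19459) + 1064 = 5701748/5361 + I*√9782/19459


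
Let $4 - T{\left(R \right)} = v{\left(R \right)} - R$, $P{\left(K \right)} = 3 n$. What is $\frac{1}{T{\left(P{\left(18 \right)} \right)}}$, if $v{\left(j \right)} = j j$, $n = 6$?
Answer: $- \frac{1}{302} \approx -0.0033113$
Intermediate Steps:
$P{\left(K \right)} = 18$ ($P{\left(K \right)} = 3 \cdot 6 = 18$)
$v{\left(j \right)} = j^{2}$
$T{\left(R \right)} = 4 + R - R^{2}$ ($T{\left(R \right)} = 4 - \left(R^{2} - R\right) = 4 + R - R^{2}$)
$\frac{1}{T{\left(P{\left(18 \right)} \right)}} = \frac{1}{4 + 18 - 18^{2}} = \frac{1}{4 + 18 - 324} = \frac{1}{-302} = - \frac{1}{302}$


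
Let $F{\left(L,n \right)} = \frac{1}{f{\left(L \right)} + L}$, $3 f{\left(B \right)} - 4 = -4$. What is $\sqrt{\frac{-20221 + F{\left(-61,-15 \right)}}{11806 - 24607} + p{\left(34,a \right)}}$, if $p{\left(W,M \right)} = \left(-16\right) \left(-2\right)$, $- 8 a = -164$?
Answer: $\frac{\sqrt{20474982830274}}{780861} \approx 5.7948$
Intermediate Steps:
$a = \frac{41}{2}$ ($a = \left(- \frac{1}{8}\right) \left(-164\right) = \frac{41}{2} \approx 20.5$)
$f{\left(B \right)} = 0$ ($f{\left(B \right)} = \frac{4}{3} + \frac{1}{3} \left(-4\right) = \frac{4}{3} - \frac{4}{3} = 0$)
$p{\left(W,M \right)} = 32$
$F{\left(L,n \right)} = \frac{1}{L}$ ($F{\left(L,n \right)} = \frac{1}{0 + L} = \frac{1}{L}$)
$\sqrt{\frac{-20221 + F{\left(-61,-15 \right)}}{11806 - 24607} + p{\left(34,a \right)}} = \sqrt{\frac{-20221 + \frac{1}{-61}}{11806 - 24607} + 32} = \sqrt{\frac{-20221 - \frac{1}{61}}{-12801} + 32} = \sqrt{\left(- \frac{1233482}{61}\right) \left(- \frac{1}{12801}\right) + 32} = \sqrt{\frac{1233482}{780861} + 32} = \sqrt{\frac{26221034}{780861}} = \frac{\sqrt{20474982830274}}{780861}$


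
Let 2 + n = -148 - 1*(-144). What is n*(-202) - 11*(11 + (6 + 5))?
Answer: 970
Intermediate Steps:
n = -6 (n = -2 + (-148 - 1*(-144)) = -2 + (-148 + 144) = -2 - 4 = -6)
n*(-202) - 11*(11 + (6 + 5)) = -6*(-202) - 11*(11 + (6 + 5)) = 1212 - 11*(11 + 11) = 1212 - 11*22 = 1212 - 242 = 970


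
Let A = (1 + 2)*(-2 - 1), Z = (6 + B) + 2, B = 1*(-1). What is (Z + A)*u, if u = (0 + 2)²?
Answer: -8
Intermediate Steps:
u = 4 (u = 2² = 4)
B = -1
Z = 7 (Z = (6 - 1) + 2 = 5 + 2 = 7)
A = -9 (A = 3*(-3) = -9)
(Z + A)*u = (7 - 9)*4 = -2*4 = -8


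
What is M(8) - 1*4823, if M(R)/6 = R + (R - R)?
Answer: -4775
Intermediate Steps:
M(R) = 6*R (M(R) = 6*(R + (R - R)) = 6*(R + 0) = 6*R)
M(8) - 1*4823 = 6*8 - 1*4823 = 48 - 4823 = -4775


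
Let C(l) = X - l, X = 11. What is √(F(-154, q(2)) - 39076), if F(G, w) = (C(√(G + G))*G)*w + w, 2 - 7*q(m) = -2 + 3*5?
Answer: √(-1784363 - 23716*I*√77)/7 ≈ 11.109 - 191.15*I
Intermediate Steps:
C(l) = 11 - l
q(m) = -11/7 (q(m) = 2/7 - (-2 + 3*5)/7 = 2/7 - (-2 + 15)/7 = 2/7 - ⅐*13 = 2/7 - 13/7 = -11/7)
F(G, w) = w + G*w*(11 - √2*√G) (F(G, w) = ((11 - √(G + G))*G)*w + w = ((11 - √(2*G))*G)*w + w = ((11 - √2*√G)*G)*w + w = (G*(11 - √2*√G))*w + w = G*w*(11 - √2*√G) + w = w + G*w*(11 - √2*√G))
√(F(-154, q(2)) - 39076) = √(-11*(1 + 11*(-154) - √2*(-154)^(3/2))/7 - 39076) = √(-11*(1 - 1694 - √2*(-154*I*√154))/7 - 39076) = √(-11*(1 - 1694 + 308*I*√77)/7 - 39076) = √(-11*(-1693 + 308*I*√77)/7 - 39076) = √((18623/7 - 484*I*√77) - 39076) = √(-254909/7 - 484*I*√77)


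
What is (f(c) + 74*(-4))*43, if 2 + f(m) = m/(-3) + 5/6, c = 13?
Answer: -25929/2 ≈ -12965.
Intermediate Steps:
f(m) = -7/6 - m/3 (f(m) = -2 + (m/(-3) + 5/6) = -2 + (m*(-1/3) + 5*(1/6)) = -2 + (-m/3 + 5/6) = -2 + (5/6 - m/3) = -7/6 - m/3)
(f(c) + 74*(-4))*43 = ((-7/6 - 1/3*13) + 74*(-4))*43 = ((-7/6 - 13/3) - 296)*43 = (-11/2 - 296)*43 = -603/2*43 = -25929/2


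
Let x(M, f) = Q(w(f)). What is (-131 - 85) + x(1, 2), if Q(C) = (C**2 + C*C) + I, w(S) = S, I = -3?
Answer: -211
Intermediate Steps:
Q(C) = -3 + 2*C**2 (Q(C) = (C**2 + C*C) - 3 = (C**2 + C**2) - 3 = 2*C**2 - 3 = -3 + 2*C**2)
x(M, f) = -3 + 2*f**2
(-131 - 85) + x(1, 2) = (-131 - 85) + (-3 + 2*2**2) = -216 + (-3 + 2*4) = -216 + (-3 + 8) = -216 + 5 = -211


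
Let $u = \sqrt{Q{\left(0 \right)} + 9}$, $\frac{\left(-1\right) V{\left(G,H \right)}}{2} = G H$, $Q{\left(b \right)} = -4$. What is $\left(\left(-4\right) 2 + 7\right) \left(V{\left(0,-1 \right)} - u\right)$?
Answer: $\sqrt{5} \approx 2.2361$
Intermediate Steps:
$V{\left(G,H \right)} = - 2 G H$
$u = \sqrt{5}$ ($u = \sqrt{-4 + 9} = \sqrt{5} \approx 2.2361$)
$\left(\left(-4\right) 2 + 7\right) \left(V{\left(0,-1 \right)} - u\right) = \left(\left(-4\right) 2 + 7\right) \left(\left(-2\right) 0 \left(-1\right) - \sqrt{5}\right) = \left(-8 + 7\right) \left(0 - \sqrt{5}\right) = - \left(-1\right) \sqrt{5} = \sqrt{5}$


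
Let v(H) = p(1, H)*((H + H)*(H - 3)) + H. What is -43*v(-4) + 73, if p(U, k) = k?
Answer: 9877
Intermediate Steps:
v(H) = H + 2*H²*(-3 + H) (v(H) = H*((H + H)*(H - 3)) + H = H*((2*H)*(-3 + H)) + H = H*(2*H*(-3 + H)) + H = 2*H²*(-3 + H) + H = H + 2*H²*(-3 + H))
-43*v(-4) + 73 = -(-172)*(1 - 6*(-4) + 2*(-4)²) + 73 = -(-172)*(1 + 24 + 2*16) + 73 = -(-172)*(1 + 24 + 32) + 73 = -(-172)*57 + 73 = -43*(-228) + 73 = 9804 + 73 = 9877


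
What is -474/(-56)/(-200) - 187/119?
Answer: -1291/800 ≈ -1.6138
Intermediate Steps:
-474/(-56)/(-200) - 187/119 = -474*(-1/56)*(-1/200) - 187*1/119 = (237/28)*(-1/200) - 11/7 = -237/5600 - 11/7 = -1291/800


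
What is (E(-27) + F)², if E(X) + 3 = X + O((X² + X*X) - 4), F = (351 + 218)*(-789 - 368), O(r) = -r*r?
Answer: 7686639805441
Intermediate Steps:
O(r) = -r²
F = -658333 (F = 569*(-1157) = -658333)
E(X) = -3 + X - (-4 + 2*X²)² (E(X) = -3 + (X - ((X² + X*X) - 4)²) = -3 + (X - ((X² + X²) - 4)²) = -3 + (X - (2*X² - 4)²) = -3 + (X - (-4 + 2*X²)²) = -3 + X - (-4 + 2*X²)²)
(E(-27) + F)² = ((-3 - 27 - 4*(-2 + (-27)²)²) - 658333)² = ((-3 - 27 - 4*(-2 + 729)²) - 658333)² = ((-3 - 27 - 4*727²) - 658333)² = ((-3 - 27 - 4*528529) - 658333)² = ((-3 - 27 - 2114116) - 658333)² = (-2114146 - 658333)² = (-2772479)² = 7686639805441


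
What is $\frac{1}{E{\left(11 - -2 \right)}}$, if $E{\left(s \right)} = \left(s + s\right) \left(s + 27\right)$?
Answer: $\frac{1}{1040} \approx 0.00096154$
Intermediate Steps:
$E{\left(s \right)} = 2 s \left(27 + s\right)$
$\frac{1}{E{\left(11 - -2 \right)}} = \frac{1}{2 \left(11 - -2\right) \left(27 + \left(11 - -2\right)\right)} = \frac{1}{2 \left(11 + 2\right) \left(27 + \left(11 + 2\right)\right)} = \frac{1}{2 \cdot 13 \left(27 + 13\right)} = \frac{1}{2 \cdot 13 \cdot 40} = \frac{1}{1040}$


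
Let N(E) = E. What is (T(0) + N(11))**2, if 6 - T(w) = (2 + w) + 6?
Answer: 81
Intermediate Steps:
T(w) = -2 - w (T(w) = 6 - ((2 + w) + 6) = 6 - (8 + w) = 6 + (-8 - w) = -2 - w)
(T(0) + N(11))**2 = ((-2 - 1*0) + 11)**2 = ((-2 + 0) + 11)**2 = (-2 + 11)**2 = 9**2 = 81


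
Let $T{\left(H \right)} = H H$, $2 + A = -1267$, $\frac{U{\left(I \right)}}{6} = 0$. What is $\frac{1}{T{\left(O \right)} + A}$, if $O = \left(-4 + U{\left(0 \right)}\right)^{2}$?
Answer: $- \frac{1}{1013} \approx -0.00098717$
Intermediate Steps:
$U{\left(I \right)} = 0$ ($U{\left(I \right)} = 6 \cdot 0 = 0$)
$A = -1269$ ($A = -2 - 1267 = -1269$)
$O = 16$ ($O = \left(-4 + 0\right)^{2} = \left(-4\right)^{2} = 16$)
$T{\left(H \right)} = H^{2}$
$\frac{1}{T{\left(O \right)} + A} = \frac{1}{16^{2} - 1269} = \frac{1}{256 - 1269} = \frac{1}{-1013} = - \frac{1}{1013}$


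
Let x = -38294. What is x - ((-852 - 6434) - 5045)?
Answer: -25963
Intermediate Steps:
x - ((-852 - 6434) - 5045) = -38294 - ((-852 - 6434) - 5045) = -38294 - (-7286 - 5045) = -38294 - 1*(-12331) = -38294 + 12331 = -25963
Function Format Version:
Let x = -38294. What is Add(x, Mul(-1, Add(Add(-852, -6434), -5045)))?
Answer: -25963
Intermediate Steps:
Add(x, Mul(-1, Add(Add(-852, -6434), -5045))) = Add(-38294, Mul(-1, Add(Add(-852, -6434), -5045))) = Add(-38294, Mul(-1, Add(-7286, -5045))) = Add(-38294, Mul(-1, -12331)) = Add(-38294, 12331) = -25963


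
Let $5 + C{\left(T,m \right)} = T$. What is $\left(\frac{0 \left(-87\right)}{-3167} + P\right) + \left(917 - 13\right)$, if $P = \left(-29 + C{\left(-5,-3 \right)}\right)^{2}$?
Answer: $2425$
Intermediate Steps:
$C{\left(T,m \right)} = -5 + T$
$P = 1521$ ($P = \left(-29 - 10\right)^{2} = \left(-39\right)^{2} = 1521$)
$\left(\frac{0 \left(-87\right)}{-3167} + P\right) + \left(917 - 13\right) = \left(\frac{0 \left(-87\right)}{-3167} + 1521\right) + \left(917 - 13\right) = \left(0 \left(- \frac{1}{3167}\right) + 1521\right) + \left(917 - 13\right) = \left(0 + 1521\right) + 904 = 1521 + 904 = 2425$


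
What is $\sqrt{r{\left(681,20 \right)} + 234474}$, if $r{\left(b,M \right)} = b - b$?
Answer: $\sqrt{234474} \approx 484.23$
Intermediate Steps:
$r{\left(b,M \right)} = 0$
$\sqrt{r{\left(681,20 \right)} + 234474} = \sqrt{0 + 234474} = \sqrt{234474}$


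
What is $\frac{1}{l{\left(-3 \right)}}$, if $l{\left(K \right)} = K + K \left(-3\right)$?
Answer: $\frac{1}{6} \approx 0.16667$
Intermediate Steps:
$l{\left(K \right)} = - 2 K$ ($l{\left(K \right)} = K - 3 K = - 2 K$)
$\frac{1}{l{\left(-3 \right)}} = \frac{1}{\left(-2\right) \left(-3\right)} = \frac{1}{6}$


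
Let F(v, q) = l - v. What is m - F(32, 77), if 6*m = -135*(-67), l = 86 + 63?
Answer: 2781/2 ≈ 1390.5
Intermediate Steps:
l = 149
F(v, q) = 149 - v
m = 3015/2 (m = (-135*(-67))/6 = (1/6)*9045 = 3015/2 ≈ 1507.5)
m - F(32, 77) = 3015/2 - (149 - 1*32) = 3015/2 - (149 - 32) = 3015/2 - 1*117 = 3015/2 - 117 = 2781/2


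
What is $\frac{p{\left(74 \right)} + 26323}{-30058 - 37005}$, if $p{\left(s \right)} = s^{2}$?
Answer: $- \frac{31799}{67063} \approx -0.47417$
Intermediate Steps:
$\frac{p{\left(74 \right)} + 26323}{-30058 - 37005} = \frac{74^{2} + 26323}{-30058 - 37005} = \frac{5476 + 26323}{-67063} = 31799 \left(- \frac{1}{67063}\right) = - \frac{31799}{67063}$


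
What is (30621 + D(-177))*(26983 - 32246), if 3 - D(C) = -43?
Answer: -161400421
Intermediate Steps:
D(C) = 46 (D(C) = 3 - 1*(-43) = 3 + 43 = 46)
(30621 + D(-177))*(26983 - 32246) = (30621 + 46)*(26983 - 32246) = 30667*(-5263) = -161400421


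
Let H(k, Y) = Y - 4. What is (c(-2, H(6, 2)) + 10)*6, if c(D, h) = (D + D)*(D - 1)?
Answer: 132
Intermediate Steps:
H(k, Y) = -4 + Y
c(D, h) = 2*D*(-1 + D) (c(D, h) = (2*D)*(-1 + D) = 2*D*(-1 + D))
(c(-2, H(6, 2)) + 10)*6 = (2*(-2)*(-1 - 2) + 10)*6 = (2*(-2)*(-3) + 10)*6 = (12 + 10)*6 = 22*6 = 132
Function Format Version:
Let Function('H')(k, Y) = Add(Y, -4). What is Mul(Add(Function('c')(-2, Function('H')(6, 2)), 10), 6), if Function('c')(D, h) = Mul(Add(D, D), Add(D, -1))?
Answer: 132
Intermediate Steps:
Function('H')(k, Y) = Add(-4, Y)
Function('c')(D, h) = Mul(2, D, Add(-1, D)) (Function('c')(D, h) = Mul(Mul(2, D), Add(-1, D)) = Mul(2, D, Add(-1, D)))
Mul(Add(Function('c')(-2, Function('H')(6, 2)), 10), 6) = Mul(Add(Mul(2, -2, Add(-1, -2)), 10), 6) = Mul(Add(Mul(2, -2, -3), 10), 6) = Mul(Add(12, 10), 6) = Mul(22, 6) = 132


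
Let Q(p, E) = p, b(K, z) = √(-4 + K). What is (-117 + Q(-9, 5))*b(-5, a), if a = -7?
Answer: -378*I ≈ -378.0*I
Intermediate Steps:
(-117 + Q(-9, 5))*b(-5, a) = (-117 - 9)*√(-4 - 5) = -378*I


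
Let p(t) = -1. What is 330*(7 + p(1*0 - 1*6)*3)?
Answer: 1320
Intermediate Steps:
330*(7 + p(1*0 - 1*6)*3) = 330*(7 - 1*3) = 330*(7 - 3) = 330*4 = 1320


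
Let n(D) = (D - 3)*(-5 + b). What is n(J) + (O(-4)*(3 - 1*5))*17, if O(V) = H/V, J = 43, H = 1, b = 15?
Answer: 817/2 ≈ 408.50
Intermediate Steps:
O(V) = 1/V
n(D) = -30 + 10*D (n(D) = (D - 3)*(-5 + 15) = (-3 + D)*10 = -30 + 10*D)
n(J) + (O(-4)*(3 - 1*5))*17 = (-30 + 10*43) + ((3 - 1*5)/(-4))*17 = (-30 + 430) - (3 - 5)/4*17 = 400 - 1/4*(-2)*17 = 400 + (1/2)*17 = 400 + 17/2 = 817/2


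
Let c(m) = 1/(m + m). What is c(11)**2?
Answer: 1/484 ≈ 0.0020661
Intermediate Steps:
c(m) = 1/(2*m)
c(11)**2 = ((1/2)/11)**2 = ((1/2)*(1/11))**2 = (1/22)**2 = 1/484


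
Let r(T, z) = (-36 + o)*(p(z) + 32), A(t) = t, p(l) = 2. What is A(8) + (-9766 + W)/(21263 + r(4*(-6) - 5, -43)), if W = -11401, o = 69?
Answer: 157913/22385 ≈ 7.0544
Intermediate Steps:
r(T, z) = 1122 (r(T, z) = (-36 + 69)*(2 + 32) = 33*34 = 1122)
A(8) + (-9766 + W)/(21263 + r(4*(-6) - 5, -43)) = 8 + (-9766 - 11401)/(21263 + 1122) = 8 - 21167/22385 = 157913/22385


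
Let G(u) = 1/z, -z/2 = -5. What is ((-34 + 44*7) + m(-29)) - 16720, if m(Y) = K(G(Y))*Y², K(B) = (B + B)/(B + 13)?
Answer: -2152744/131 ≈ -16433.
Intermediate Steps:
z = 10 (z = -2*(-5) = 10)
G(u) = ⅒ (G(u) = 1/10 = 1*(⅒) = ⅒)
K(B) = 2*B/(13 + B) (K(B) = (2*B)/(13 + B) = 2*B/(13 + B))
m(Y) = 2*Y²/131 (m(Y) = (2*(⅒)/(13 + ⅒))*Y² = (2*(⅒)/(131/10))*Y² = (2*(⅒)*(10/131))*Y² = 2*Y²/131)
((-34 + 44*7) + m(-29)) - 16720 = ((-34 + 44*7) + (2/131)*(-29)²) - 16720 = ((-34 + 308) + (2/131)*841) - 16720 = (274 + 1682/131) - 16720 = 37576/131 - 16720 = -2152744/131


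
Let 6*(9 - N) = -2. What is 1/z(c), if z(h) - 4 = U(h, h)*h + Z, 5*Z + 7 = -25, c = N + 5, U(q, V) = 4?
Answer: 15/824 ≈ 0.018204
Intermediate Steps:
N = 28/3 (N = 9 - ⅙*(-2) = 9 + ⅓ = 28/3 ≈ 9.3333)
c = 43/3 (c = 28/3 + 5 = 43/3 ≈ 14.333)
Z = -32/5 (Z = -7/5 + (⅕)*(-25) = -7/5 - 5 = -32/5 ≈ -6.4000)
z(h) = -12/5 + 4*h (z(h) = 4 + (4*h - 32/5) = 4 + (-32/5 + 4*h) = -12/5 + 4*h)
1/z(c) = 1/(-12/5 + 4*(43/3)) = 1/(-12/5 + 172/3) = 1/(824/15) = 15/824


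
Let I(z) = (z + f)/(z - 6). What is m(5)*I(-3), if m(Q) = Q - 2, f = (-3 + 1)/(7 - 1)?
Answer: 10/9 ≈ 1.1111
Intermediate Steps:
f = -⅓ (f = -2/6 = -2*⅙ = -⅓ ≈ -0.33333)
I(z) = (-⅓ + z)/(-6 + z) (I(z) = (z - ⅓)/(z - 6) = (-⅓ + z)/(-6 + z))
m(Q) = -2 + Q
m(5)*I(-3) = (-2 + 5)*((-⅓ - 3)/(-6 - 3)) = 3*(-10/3/(-9)) = 3*(-⅑*(-10/3)) = 3*(10/27) = 10/9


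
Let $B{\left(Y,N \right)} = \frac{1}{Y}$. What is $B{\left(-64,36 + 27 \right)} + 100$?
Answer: $\frac{6399}{64} \approx 99.984$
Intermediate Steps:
$B{\left(-64,36 + 27 \right)} + 100 = \frac{1}{-64} + 100 = - \frac{1}{64} + 100 = \frac{6399}{64}$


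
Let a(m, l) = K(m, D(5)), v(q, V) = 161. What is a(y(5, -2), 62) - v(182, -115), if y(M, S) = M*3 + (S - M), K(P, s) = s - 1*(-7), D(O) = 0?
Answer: -154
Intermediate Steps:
K(P, s) = 7 + s (K(P, s) = s + 7 = 7 + s)
y(M, S) = S + 2*M (y(M, S) = 3*M + (S - M) = S + 2*M)
a(m, l) = 7 (a(m, l) = 7 + 0 = 7)
a(y(5, -2), 62) - v(182, -115) = 7 - 1*161 = 7 - 161 = -154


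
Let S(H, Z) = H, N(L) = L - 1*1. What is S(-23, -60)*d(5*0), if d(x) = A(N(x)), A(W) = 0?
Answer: 0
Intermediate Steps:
N(L) = -1 + L (N(L) = L - 1 = -1 + L)
d(x) = 0
S(-23, -60)*d(5*0) = -23*0 = 0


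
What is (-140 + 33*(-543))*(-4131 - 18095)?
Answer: 401379334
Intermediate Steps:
(-140 + 33*(-543))*(-4131 - 18095) = (-140 - 17919)*(-22226) = -18059*(-22226) = 401379334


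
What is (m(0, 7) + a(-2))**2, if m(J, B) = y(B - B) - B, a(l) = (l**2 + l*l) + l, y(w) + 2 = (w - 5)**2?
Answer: 484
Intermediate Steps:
y(w) = -2 + (-5 + w)**2 (y(w) = -2 + (w - 5)**2 = -2 + (-5 + w)**2)
a(l) = l + 2*l**2 (a(l) = (l**2 + l**2) + l = 2*l**2 + l = l + 2*l**2)
m(J, B) = 23 - B (m(J, B) = (-2 + (-5 + (B - B))**2) - B = (-2 + (-5 + 0)**2) - B = (-2 + (-5)**2) - B = (-2 + 25) - B = 23 - B)
(m(0, 7) + a(-2))**2 = ((23 - 1*7) - 2*(1 + 2*(-2)))**2 = ((23 - 7) - 2*(1 - 4))**2 = (16 - 2*(-3))**2 = (16 + 6)**2 = 22**2 = 484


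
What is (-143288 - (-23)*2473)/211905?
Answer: -9601/23545 ≈ -0.40777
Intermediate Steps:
(-143288 - (-23)*2473)/211905 = (-143288 - 1*(-56879))*(1/211905) = (-143288 + 56879)*(1/211905) = -86409*1/211905 = -9601/23545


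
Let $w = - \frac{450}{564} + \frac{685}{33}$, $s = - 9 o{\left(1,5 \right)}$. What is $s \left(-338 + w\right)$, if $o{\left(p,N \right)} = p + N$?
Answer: $\frac{8879049}{517} \approx 17174.0$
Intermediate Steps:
$o{\left(p,N \right)} = N + p$
$s = -54$ ($s = - 9 \left(5 + 1\right) = \left(-9\right) 6 = -54$)
$w = \frac{61915}{3102}$ ($w = \left(-450\right) \frac{1}{564} + 685 \cdot \frac{1}{33} = - \frac{75}{94} + \frac{685}{33} = \frac{61915}{3102} \approx 19.96$)
$s \left(-338 + w\right) = - 54 \left(-338 + \frac{61915}{3102}\right) = \left(-54\right) \left(- \frac{986561}{3102}\right) = \frac{8879049}{517}$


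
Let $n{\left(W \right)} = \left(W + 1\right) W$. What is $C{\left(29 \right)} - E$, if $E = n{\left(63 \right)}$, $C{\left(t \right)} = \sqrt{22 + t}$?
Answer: $-4032 + \sqrt{51} \approx -4024.9$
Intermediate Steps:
$n{\left(W \right)} = W \left(1 + W\right)$ ($n{\left(W \right)} = \left(1 + W\right) W = W \left(1 + W\right)$)
$E = 4032$ ($E = 63 \left(1 + 63\right) = 63 \cdot 64 = 4032$)
$C{\left(29 \right)} - E = \sqrt{22 + 29} - 4032 = \sqrt{51} - 4032 = -4032 + \sqrt{51}$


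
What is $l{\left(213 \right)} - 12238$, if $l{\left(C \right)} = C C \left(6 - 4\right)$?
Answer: $78500$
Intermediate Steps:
$l{\left(C \right)} = 2 C^{2}$ ($l{\left(C \right)} = C^{2} \cdot 2 = 2 C^{2}$)
$l{\left(213 \right)} - 12238 = 2 \cdot 213^{2} - 12238 = 2 \cdot 45369 - 12238 = 90738 - 12238 = 78500$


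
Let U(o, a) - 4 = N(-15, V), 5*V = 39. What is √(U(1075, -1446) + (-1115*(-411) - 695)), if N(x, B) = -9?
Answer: √457565 ≈ 676.44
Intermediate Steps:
V = 39/5 (V = (⅕)*39 = 39/5 ≈ 7.8000)
U(o, a) = -5 (U(o, a) = 4 - 9 = -5)
√(U(1075, -1446) + (-1115*(-411) - 695)) = √(-5 + (-1115*(-411) - 695)) = √(-5 + (458265 - 695)) = √(-5 + 457570) = √457565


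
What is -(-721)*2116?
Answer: 1525636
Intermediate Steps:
-(-721)*2116 = -1*(-1525636) = 1525636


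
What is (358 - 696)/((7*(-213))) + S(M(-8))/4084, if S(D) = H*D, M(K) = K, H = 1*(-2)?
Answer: 351062/1522311 ≈ 0.23061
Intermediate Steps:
H = -2
S(D) = -2*D
(358 - 696)/((7*(-213))) + S(M(-8))/4084 = (358 - 696)/((7*(-213))) - 2*(-8)/4084 = -338/(-1491) + 16*(1/4084) = -338*(-1/1491) + 4/1021 = 338/1491 + 4/1021 = 351062/1522311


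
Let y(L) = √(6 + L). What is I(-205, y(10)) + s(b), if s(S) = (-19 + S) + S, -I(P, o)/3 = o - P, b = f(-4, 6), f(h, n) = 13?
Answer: -620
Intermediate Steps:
b = 13
I(P, o) = -3*o + 3*P (I(P, o) = -3*(o - P) = -3*o + 3*P)
s(S) = -19 + 2*S
I(-205, y(10)) + s(b) = (-3*√(6 + 10) + 3*(-205)) + (-19 + 2*13) = (-3*√16 - 615) + (-19 + 26) = (-3*4 - 615) + 7 = (-12 - 615) + 7 = -627 + 7 = -620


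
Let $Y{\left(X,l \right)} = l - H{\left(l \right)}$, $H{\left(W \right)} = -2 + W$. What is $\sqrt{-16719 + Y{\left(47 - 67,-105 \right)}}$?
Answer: $i \sqrt{16717} \approx 129.29 i$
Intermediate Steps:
$Y{\left(X,l \right)} = 2$ ($Y{\left(X,l \right)} = l - \left(-2 + l\right) = 2$)
$\sqrt{-16719 + Y{\left(47 - 67,-105 \right)}} = \sqrt{-16719 + 2} = \sqrt{-16717} = i \sqrt{16717}$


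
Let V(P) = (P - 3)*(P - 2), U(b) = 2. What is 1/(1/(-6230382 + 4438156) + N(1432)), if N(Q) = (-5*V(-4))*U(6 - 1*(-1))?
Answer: -1792226/752734921 ≈ -0.0023810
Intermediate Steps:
V(P) = (-3 + P)*(-2 + P)
N(Q) = -420 (N(Q) = -5*(6 + (-4)² - 5*(-4))*2 = -5*(6 + 16 + 20)*2 = -5*42*2 = -210*2 = -420)
1/(1/(-6230382 + 4438156) + N(1432)) = 1/(1/(-6230382 + 4438156) - 420) = 1/(1/(-1792226) - 420) = 1/(-1/1792226 - 420) = 1/(-752734921/1792226) = -1792226/752734921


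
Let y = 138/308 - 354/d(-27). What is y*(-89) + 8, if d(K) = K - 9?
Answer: -209527/231 ≈ -907.04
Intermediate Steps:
d(K) = -9 + K
y = 2375/231 (y = 138/308 - 354/(-9 - 27) = 138*(1/308) - 354/(-36) = 69/154 - 354*(-1/36) = 69/154 + 59/6 = 2375/231 ≈ 10.281)
y*(-89) + 8 = (2375/231)*(-89) + 8 = -211375/231 + 8 = -209527/231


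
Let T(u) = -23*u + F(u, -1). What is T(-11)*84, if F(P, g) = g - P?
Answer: 22092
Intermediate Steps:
T(u) = -1 - 24*u (T(u) = -23*u + (-1 - u) = -1 - 24*u)
T(-11)*84 = (-1 - 24*(-11))*84 = (-1 + 264)*84 = 263*84 = 22092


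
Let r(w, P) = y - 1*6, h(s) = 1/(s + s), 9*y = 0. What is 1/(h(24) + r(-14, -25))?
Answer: -48/287 ≈ -0.16725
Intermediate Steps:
y = 0 (y = (1/9)*0 = 0)
h(s) = 1/(2*s)
r(w, P) = -6 (r(w, P) = 0 - 1*6 = 0 - 6 = -6)
1/(h(24) + r(-14, -25)) = 1/((1/2)/24 - 6) = 1/((1/2)*(1/24) - 6) = 1/(1/48 - 6) = 1/(-287/48) = -48/287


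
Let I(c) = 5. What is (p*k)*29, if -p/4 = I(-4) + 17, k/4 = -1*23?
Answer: 234784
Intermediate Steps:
k = -92 (k = 4*(-1*23) = 4*(-23) = -92)
p = -88 (p = -4*(5 + 17) = -4*22 = -88)
(p*k)*29 = -88*(-92)*29 = 8096*29 = 234784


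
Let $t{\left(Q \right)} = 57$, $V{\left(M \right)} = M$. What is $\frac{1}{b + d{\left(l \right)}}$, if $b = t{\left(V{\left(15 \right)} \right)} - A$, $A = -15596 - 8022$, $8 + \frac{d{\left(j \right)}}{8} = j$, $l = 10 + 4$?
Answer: $\frac{1}{23723} \approx 4.2153 \cdot 10^{-5}$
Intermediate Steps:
$l = 14$
$d{\left(j \right)} = -64 + 8 j$
$A = -23618$
$b = 23675$ ($b = 57 - -23618 = 57 + 23618 = 23675$)
$\frac{1}{b + d{\left(l \right)}} = \frac{1}{23675 + \left(-64 + 8 \cdot 14\right)} = \frac{1}{23675 + \left(-64 + 112\right)} = \frac{1}{23675 + 48} = \frac{1}{23723}$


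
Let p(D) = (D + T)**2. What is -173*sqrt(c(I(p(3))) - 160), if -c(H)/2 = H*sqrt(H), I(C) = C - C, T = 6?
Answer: -692*I*sqrt(10) ≈ -2188.3*I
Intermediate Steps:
p(D) = (6 + D)**2 (p(D) = (D + 6)**2 = (6 + D)**2)
I(C) = 0
c(H) = -2*H**(3/2) (c(H) = -2*H*sqrt(H) = -2*H**(3/2))
-173*sqrt(c(I(p(3))) - 160) = -173*sqrt(-2*0**(3/2) - 160) = -173*sqrt(-2*0 - 160) = -173*sqrt(0 - 160) = -692*I*sqrt(10)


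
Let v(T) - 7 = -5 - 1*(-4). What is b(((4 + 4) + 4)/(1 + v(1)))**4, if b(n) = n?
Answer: 20736/2401 ≈ 8.6364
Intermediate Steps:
v(T) = 6 (v(T) = 7 + (-5 - 1*(-4)) = 7 + (-5 + 4) = 7 - 1 = 6)
b(((4 + 4) + 4)/(1 + v(1)))**4 = (((4 + 4) + 4)/(1 + 6))**4 = ((8 + 4)/7)**4 = (12*(1/7))**4 = (12/7)**4 = 20736/2401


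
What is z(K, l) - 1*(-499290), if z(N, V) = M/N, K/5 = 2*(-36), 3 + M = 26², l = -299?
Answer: 179743727/360 ≈ 4.9929e+5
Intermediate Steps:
M = 673 (M = -3 + 26² = -3 + 676 = 673)
K = -360 (K = 5*(2*(-36)) = 5*(-72) = -360)
z(N, V) = 673/N
z(K, l) - 1*(-499290) = 673/(-360) - 1*(-499290) = 673*(-1/360) + 499290 = -673/360 + 499290 = 179743727/360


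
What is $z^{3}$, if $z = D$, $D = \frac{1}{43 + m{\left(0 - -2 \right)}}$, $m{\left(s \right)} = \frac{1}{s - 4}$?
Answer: $\frac{8}{614125} \approx 1.3027 \cdot 10^{-5}$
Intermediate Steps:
$m{\left(s \right)} = \frac{1}{-4 + s}$
$D = \frac{2}{85}$ ($D = \frac{1}{43 + \frac{1}{-4 + \left(0 - -2\right)}} = \frac{1}{43 + \frac{1}{-4 + \left(0 + 2\right)}} = \frac{1}{43 + \frac{1}{-4 + 2}} = \frac{1}{43 + \frac{1}{-2}} = \frac{1}{43 - \frac{1}{2}} = \frac{1}{\frac{85}{2}} = \frac{2}{85} \approx 0.023529$)
$z = \frac{2}{85} \approx 0.023529$
$z^{3} = \left(\frac{2}{85}\right)^{3} = \frac{8}{614125}$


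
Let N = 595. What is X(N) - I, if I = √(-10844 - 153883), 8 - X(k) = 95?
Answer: -87 - 3*I*√18303 ≈ -87.0 - 405.87*I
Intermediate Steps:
X(k) = -87 (X(k) = 8 - 1*95 = 8 - 95 = -87)
I = 3*I*√18303 (I = √(-164727) = 3*I*√18303 ≈ 405.87*I)
X(N) - I = -87 - 3*I*√18303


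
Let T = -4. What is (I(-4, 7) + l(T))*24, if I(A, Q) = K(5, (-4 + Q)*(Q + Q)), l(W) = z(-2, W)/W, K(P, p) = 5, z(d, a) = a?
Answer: 144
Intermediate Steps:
l(W) = 1 (l(W) = W/W = 1)
I(A, Q) = 5
(I(-4, 7) + l(T))*24 = (5 + 1)*24 = 6*24 = 144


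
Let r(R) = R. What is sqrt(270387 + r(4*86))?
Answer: sqrt(270731) ≈ 520.32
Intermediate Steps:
sqrt(270387 + r(4*86)) = sqrt(270387 + 4*86) = sqrt(270387 + 344) = sqrt(270731)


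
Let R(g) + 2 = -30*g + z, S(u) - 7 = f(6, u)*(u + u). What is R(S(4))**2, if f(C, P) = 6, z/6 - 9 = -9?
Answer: 2729104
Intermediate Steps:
z = 0 (z = 54 + 6*(-9) = 54 - 54 = 0)
S(u) = 7 + 12*u (S(u) = 7 + 6*(u + u) = 7 + 6*(2*u) = 7 + 12*u)
R(g) = -2 - 30*g (R(g) = -2 + (-30*g + 0) = -2 - 30*g)
R(S(4))**2 = (-2 - 30*(7 + 12*4))**2 = (-2 - 30*(7 + 48))**2 = (-2 - 30*55)**2 = (-2 - 1650)**2 = (-1652)**2 = 2729104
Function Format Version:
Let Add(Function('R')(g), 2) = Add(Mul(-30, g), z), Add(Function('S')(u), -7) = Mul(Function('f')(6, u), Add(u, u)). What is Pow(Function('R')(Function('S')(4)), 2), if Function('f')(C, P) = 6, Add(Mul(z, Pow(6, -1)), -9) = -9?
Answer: 2729104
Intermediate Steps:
z = 0 (z = Add(54, Mul(6, -9)) = Add(54, -54) = 0)
Function('S')(u) = Add(7, Mul(12, u)) (Function('S')(u) = Add(7, Mul(6, Add(u, u))) = Add(7, Mul(6, Mul(2, u))) = Add(7, Mul(12, u)))
Function('R')(g) = Add(-2, Mul(-30, g)) (Function('R')(g) = Add(-2, Add(Mul(-30, g), 0)) = Add(-2, Mul(-30, g)))
Pow(Function('R')(Function('S')(4)), 2) = Pow(Add(-2, Mul(-30, Add(7, Mul(12, 4)))), 2) = Pow(Add(-2, Mul(-30, Add(7, 48))), 2) = Pow(Add(-2, Mul(-30, 55)), 2) = Pow(Add(-2, -1650), 2) = Pow(-1652, 2) = 2729104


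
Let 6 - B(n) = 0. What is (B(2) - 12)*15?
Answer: -90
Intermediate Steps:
B(n) = 6 (B(n) = 6 - 1*0 = 6 + 0 = 6)
(B(2) - 12)*15 = (6 - 12)*15 = -6*15 = -90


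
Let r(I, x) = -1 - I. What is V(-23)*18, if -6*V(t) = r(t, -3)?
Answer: -66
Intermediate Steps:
V(t) = ⅙ + t/6 (V(t) = -(-1 - t)/6 = ⅙ + t/6)
V(-23)*18 = (⅙ + (⅙)*(-23))*18 = (⅙ - 23/6)*18 = -11/3*18 = -66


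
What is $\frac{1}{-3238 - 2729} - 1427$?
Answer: $- \frac{8514910}{5967} \approx -1427.0$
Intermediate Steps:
$\frac{1}{-3238 - 2729} - 1427 = \frac{1}{-5967} - 1427 = - \frac{1}{5967} - 1427 = - \frac{8514910}{5967}$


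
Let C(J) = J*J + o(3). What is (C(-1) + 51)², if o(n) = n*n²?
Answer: 6241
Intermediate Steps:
o(n) = n³
C(J) = 27 + J² (C(J) = J*J + 3³ = J² + 27 = 27 + J²)
(C(-1) + 51)² = ((27 + (-1)²) + 51)² = ((27 + 1) + 51)² = (28 + 51)² = 79² = 6241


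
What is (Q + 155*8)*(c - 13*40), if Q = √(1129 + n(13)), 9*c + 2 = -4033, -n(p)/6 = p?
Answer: -3602200/3 - 2905*√1051/3 ≈ -1.2321e+6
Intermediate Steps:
n(p) = -6*p
c = -1345/3 (c = -2/9 + (⅑)*(-4033) = -2/9 - 4033/9 = -1345/3 ≈ -448.33)
Q = √1051 (Q = √(1129 - 6*13) = √(1129 - 78) = √1051 ≈ 32.419)
(Q + 155*8)*(c - 13*40) = (√1051 + 155*8)*(-1345/3 - 13*40) = (√1051 + 1240)*(-1345/3 - 520) = (1240 + √1051)*(-2905/3) = -3602200/3 - 2905*√1051/3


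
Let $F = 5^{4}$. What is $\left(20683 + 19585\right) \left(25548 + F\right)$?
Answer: $1053934364$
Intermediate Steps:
$F = 625$
$\left(20683 + 19585\right) \left(25548 + F\right) = \left(20683 + 19585\right) \left(25548 + 625\right) = 40268 \cdot 26173 = 1053934364$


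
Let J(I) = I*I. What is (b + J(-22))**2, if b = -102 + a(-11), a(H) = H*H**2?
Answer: 900601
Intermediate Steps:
a(H) = H**3
J(I) = I**2
b = -1433 (b = -102 + (-11)**3 = -102 - 1331 = -1433)
(b + J(-22))**2 = (-1433 + (-22)**2)**2 = (-1433 + 484)**2 = (-949)**2 = 900601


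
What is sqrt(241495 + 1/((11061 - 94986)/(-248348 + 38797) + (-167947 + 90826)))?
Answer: sqrt(7007867842420444105536486)/5386899582 ≈ 491.42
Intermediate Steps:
sqrt(241495 + 1/((11061 - 94986)/(-248348 + 38797) + (-167947 + 90826))) = sqrt(241495 + 1/(-83925/(-209551) - 77121)) = sqrt(241495 + 1/(-83925*(-1/209551) - 77121)) = sqrt(241495 + 1/(83925/209551 - 77121)) = sqrt(241495 + 1/(-16160698746/209551)) = sqrt(241495 - 209551/16160698746) = sqrt(3902727943455719/16160698746) = sqrt(7007867842420444105536486)/5386899582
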